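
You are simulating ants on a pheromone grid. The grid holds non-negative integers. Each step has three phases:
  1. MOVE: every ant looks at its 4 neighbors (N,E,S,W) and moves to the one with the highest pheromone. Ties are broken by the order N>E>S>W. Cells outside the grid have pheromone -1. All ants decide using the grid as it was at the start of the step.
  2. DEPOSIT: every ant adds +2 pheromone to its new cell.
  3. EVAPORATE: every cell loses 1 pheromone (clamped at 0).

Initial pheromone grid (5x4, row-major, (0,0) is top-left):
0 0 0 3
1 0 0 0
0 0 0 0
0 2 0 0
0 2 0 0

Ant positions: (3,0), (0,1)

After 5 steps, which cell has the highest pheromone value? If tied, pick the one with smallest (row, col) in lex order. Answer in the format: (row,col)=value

Answer: (3,1)=3

Derivation:
Step 1: ant0:(3,0)->E->(3,1) | ant1:(0,1)->E->(0,2)
  grid max=3 at (3,1)
Step 2: ant0:(3,1)->S->(4,1) | ant1:(0,2)->E->(0,3)
  grid max=3 at (0,3)
Step 3: ant0:(4,1)->N->(3,1) | ant1:(0,3)->S->(1,3)
  grid max=3 at (3,1)
Step 4: ant0:(3,1)->S->(4,1) | ant1:(1,3)->N->(0,3)
  grid max=3 at (0,3)
Step 5: ant0:(4,1)->N->(3,1) | ant1:(0,3)->S->(1,3)
  grid max=3 at (3,1)
Final grid:
  0 0 0 2
  0 0 0 1
  0 0 0 0
  0 3 0 0
  0 1 0 0
Max pheromone 3 at (3,1)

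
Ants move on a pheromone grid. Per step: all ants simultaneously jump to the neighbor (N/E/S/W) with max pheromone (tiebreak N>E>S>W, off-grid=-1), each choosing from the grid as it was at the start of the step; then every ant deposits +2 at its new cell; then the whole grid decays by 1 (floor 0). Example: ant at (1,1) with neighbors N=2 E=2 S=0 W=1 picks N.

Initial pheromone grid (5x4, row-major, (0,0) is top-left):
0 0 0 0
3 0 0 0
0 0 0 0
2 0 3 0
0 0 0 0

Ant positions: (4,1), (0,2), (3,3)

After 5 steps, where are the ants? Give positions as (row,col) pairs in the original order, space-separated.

Step 1: ant0:(4,1)->N->(3,1) | ant1:(0,2)->E->(0,3) | ant2:(3,3)->W->(3,2)
  grid max=4 at (3,2)
Step 2: ant0:(3,1)->E->(3,2) | ant1:(0,3)->S->(1,3) | ant2:(3,2)->W->(3,1)
  grid max=5 at (3,2)
Step 3: ant0:(3,2)->W->(3,1) | ant1:(1,3)->N->(0,3) | ant2:(3,1)->E->(3,2)
  grid max=6 at (3,2)
Step 4: ant0:(3,1)->E->(3,2) | ant1:(0,3)->S->(1,3) | ant2:(3,2)->W->(3,1)
  grid max=7 at (3,2)
Step 5: ant0:(3,2)->W->(3,1) | ant1:(1,3)->N->(0,3) | ant2:(3,1)->E->(3,2)
  grid max=8 at (3,2)

(3,1) (0,3) (3,2)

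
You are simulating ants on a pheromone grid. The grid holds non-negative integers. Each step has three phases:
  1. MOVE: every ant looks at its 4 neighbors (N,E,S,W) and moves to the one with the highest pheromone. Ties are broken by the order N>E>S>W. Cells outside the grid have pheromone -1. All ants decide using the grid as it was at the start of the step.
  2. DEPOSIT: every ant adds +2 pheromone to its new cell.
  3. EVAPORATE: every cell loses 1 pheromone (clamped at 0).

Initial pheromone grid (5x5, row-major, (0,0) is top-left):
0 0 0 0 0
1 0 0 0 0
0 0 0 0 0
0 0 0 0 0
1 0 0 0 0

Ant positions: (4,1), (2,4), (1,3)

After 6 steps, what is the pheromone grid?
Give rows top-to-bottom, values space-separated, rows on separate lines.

After step 1: ants at (4,0),(1,4),(0,3)
  0 0 0 1 0
  0 0 0 0 1
  0 0 0 0 0
  0 0 0 0 0
  2 0 0 0 0
After step 2: ants at (3,0),(0,4),(0,4)
  0 0 0 0 3
  0 0 0 0 0
  0 0 0 0 0
  1 0 0 0 0
  1 0 0 0 0
After step 3: ants at (4,0),(1,4),(1,4)
  0 0 0 0 2
  0 0 0 0 3
  0 0 0 0 0
  0 0 0 0 0
  2 0 0 0 0
After step 4: ants at (3,0),(0,4),(0,4)
  0 0 0 0 5
  0 0 0 0 2
  0 0 0 0 0
  1 0 0 0 0
  1 0 0 0 0
After step 5: ants at (4,0),(1,4),(1,4)
  0 0 0 0 4
  0 0 0 0 5
  0 0 0 0 0
  0 0 0 0 0
  2 0 0 0 0
After step 6: ants at (3,0),(0,4),(0,4)
  0 0 0 0 7
  0 0 0 0 4
  0 0 0 0 0
  1 0 0 0 0
  1 0 0 0 0

0 0 0 0 7
0 0 0 0 4
0 0 0 0 0
1 0 0 0 0
1 0 0 0 0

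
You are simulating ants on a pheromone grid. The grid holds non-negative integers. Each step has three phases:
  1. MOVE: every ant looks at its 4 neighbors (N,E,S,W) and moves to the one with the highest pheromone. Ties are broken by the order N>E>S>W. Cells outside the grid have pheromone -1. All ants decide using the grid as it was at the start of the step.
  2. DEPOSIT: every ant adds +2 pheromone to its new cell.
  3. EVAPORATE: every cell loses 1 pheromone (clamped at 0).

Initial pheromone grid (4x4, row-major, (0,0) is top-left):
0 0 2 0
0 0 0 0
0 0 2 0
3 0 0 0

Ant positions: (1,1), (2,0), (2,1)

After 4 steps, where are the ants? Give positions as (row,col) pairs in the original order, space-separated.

Step 1: ant0:(1,1)->N->(0,1) | ant1:(2,0)->S->(3,0) | ant2:(2,1)->E->(2,2)
  grid max=4 at (3,0)
Step 2: ant0:(0,1)->E->(0,2) | ant1:(3,0)->N->(2,0) | ant2:(2,2)->N->(1,2)
  grid max=3 at (3,0)
Step 3: ant0:(0,2)->S->(1,2) | ant1:(2,0)->S->(3,0) | ant2:(1,2)->N->(0,2)
  grid max=4 at (3,0)
Step 4: ant0:(1,2)->N->(0,2) | ant1:(3,0)->N->(2,0) | ant2:(0,2)->S->(1,2)
  grid max=4 at (0,2)

(0,2) (2,0) (1,2)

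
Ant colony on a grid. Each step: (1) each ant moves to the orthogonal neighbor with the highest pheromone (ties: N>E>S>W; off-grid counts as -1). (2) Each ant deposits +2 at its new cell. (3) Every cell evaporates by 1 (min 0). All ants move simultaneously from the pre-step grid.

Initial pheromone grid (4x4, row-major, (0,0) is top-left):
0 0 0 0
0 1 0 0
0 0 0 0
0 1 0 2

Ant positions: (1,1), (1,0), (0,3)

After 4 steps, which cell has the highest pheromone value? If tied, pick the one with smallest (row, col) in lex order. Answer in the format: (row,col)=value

Answer: (1,1)=5

Derivation:
Step 1: ant0:(1,1)->N->(0,1) | ant1:(1,0)->E->(1,1) | ant2:(0,3)->S->(1,3)
  grid max=2 at (1,1)
Step 2: ant0:(0,1)->S->(1,1) | ant1:(1,1)->N->(0,1) | ant2:(1,3)->N->(0,3)
  grid max=3 at (1,1)
Step 3: ant0:(1,1)->N->(0,1) | ant1:(0,1)->S->(1,1) | ant2:(0,3)->S->(1,3)
  grid max=4 at (1,1)
Step 4: ant0:(0,1)->S->(1,1) | ant1:(1,1)->N->(0,1) | ant2:(1,3)->N->(0,3)
  grid max=5 at (1,1)
Final grid:
  0 4 0 1
  0 5 0 0
  0 0 0 0
  0 0 0 0
Max pheromone 5 at (1,1)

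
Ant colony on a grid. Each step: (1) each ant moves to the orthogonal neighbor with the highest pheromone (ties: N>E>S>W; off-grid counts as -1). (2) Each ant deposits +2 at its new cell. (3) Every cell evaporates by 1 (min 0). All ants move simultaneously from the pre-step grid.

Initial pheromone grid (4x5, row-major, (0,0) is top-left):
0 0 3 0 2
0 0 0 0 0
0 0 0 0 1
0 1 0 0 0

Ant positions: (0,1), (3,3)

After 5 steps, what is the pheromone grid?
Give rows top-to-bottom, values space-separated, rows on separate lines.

After step 1: ants at (0,2),(2,3)
  0 0 4 0 1
  0 0 0 0 0
  0 0 0 1 0
  0 0 0 0 0
After step 2: ants at (0,3),(1,3)
  0 0 3 1 0
  0 0 0 1 0
  0 0 0 0 0
  0 0 0 0 0
After step 3: ants at (0,2),(0,3)
  0 0 4 2 0
  0 0 0 0 0
  0 0 0 0 0
  0 0 0 0 0
After step 4: ants at (0,3),(0,2)
  0 0 5 3 0
  0 0 0 0 0
  0 0 0 0 0
  0 0 0 0 0
After step 5: ants at (0,2),(0,3)
  0 0 6 4 0
  0 0 0 0 0
  0 0 0 0 0
  0 0 0 0 0

0 0 6 4 0
0 0 0 0 0
0 0 0 0 0
0 0 0 0 0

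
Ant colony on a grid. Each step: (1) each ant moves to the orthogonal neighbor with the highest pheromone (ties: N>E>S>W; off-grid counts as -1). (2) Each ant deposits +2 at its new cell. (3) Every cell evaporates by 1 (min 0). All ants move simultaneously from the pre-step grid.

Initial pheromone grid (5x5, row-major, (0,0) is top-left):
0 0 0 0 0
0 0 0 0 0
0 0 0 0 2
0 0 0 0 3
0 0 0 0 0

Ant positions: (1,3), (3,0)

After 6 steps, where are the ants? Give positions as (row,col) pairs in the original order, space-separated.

Step 1: ant0:(1,3)->N->(0,3) | ant1:(3,0)->N->(2,0)
  grid max=2 at (3,4)
Step 2: ant0:(0,3)->E->(0,4) | ant1:(2,0)->N->(1,0)
  grid max=1 at (0,4)
Step 3: ant0:(0,4)->S->(1,4) | ant1:(1,0)->N->(0,0)
  grid max=1 at (0,0)
Step 4: ant0:(1,4)->N->(0,4) | ant1:(0,0)->E->(0,1)
  grid max=1 at (0,1)
Step 5: ant0:(0,4)->S->(1,4) | ant1:(0,1)->E->(0,2)
  grid max=1 at (0,2)
Step 6: ant0:(1,4)->N->(0,4) | ant1:(0,2)->E->(0,3)
  grid max=1 at (0,3)

(0,4) (0,3)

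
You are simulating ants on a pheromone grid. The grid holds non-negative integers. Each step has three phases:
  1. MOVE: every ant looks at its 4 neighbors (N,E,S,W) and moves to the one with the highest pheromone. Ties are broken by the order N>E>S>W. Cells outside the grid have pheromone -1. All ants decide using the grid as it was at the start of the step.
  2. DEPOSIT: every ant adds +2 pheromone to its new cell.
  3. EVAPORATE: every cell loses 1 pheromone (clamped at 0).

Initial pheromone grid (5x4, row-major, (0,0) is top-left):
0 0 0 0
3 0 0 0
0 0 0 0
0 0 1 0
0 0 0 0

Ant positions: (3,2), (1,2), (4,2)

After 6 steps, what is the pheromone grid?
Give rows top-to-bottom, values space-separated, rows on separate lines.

After step 1: ants at (2,2),(0,2),(3,2)
  0 0 1 0
  2 0 0 0
  0 0 1 0
  0 0 2 0
  0 0 0 0
After step 2: ants at (3,2),(0,3),(2,2)
  0 0 0 1
  1 0 0 0
  0 0 2 0
  0 0 3 0
  0 0 0 0
After step 3: ants at (2,2),(1,3),(3,2)
  0 0 0 0
  0 0 0 1
  0 0 3 0
  0 0 4 0
  0 0 0 0
After step 4: ants at (3,2),(0,3),(2,2)
  0 0 0 1
  0 0 0 0
  0 0 4 0
  0 0 5 0
  0 0 0 0
After step 5: ants at (2,2),(1,3),(3,2)
  0 0 0 0
  0 0 0 1
  0 0 5 0
  0 0 6 0
  0 0 0 0
After step 6: ants at (3,2),(0,3),(2,2)
  0 0 0 1
  0 0 0 0
  0 0 6 0
  0 0 7 0
  0 0 0 0

0 0 0 1
0 0 0 0
0 0 6 0
0 0 7 0
0 0 0 0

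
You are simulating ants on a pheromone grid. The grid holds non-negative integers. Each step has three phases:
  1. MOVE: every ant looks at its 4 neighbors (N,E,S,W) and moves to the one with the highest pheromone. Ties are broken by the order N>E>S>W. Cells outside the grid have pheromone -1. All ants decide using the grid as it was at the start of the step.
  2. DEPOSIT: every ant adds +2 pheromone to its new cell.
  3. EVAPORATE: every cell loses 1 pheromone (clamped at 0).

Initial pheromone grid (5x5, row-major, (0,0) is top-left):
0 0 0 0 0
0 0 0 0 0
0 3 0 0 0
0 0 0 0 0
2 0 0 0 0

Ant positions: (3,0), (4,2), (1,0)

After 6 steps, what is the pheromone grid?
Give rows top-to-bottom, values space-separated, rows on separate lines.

After step 1: ants at (4,0),(3,2),(0,0)
  1 0 0 0 0
  0 0 0 0 0
  0 2 0 0 0
  0 0 1 0 0
  3 0 0 0 0
After step 2: ants at (3,0),(2,2),(0,1)
  0 1 0 0 0
  0 0 0 0 0
  0 1 1 0 0
  1 0 0 0 0
  2 0 0 0 0
After step 3: ants at (4,0),(2,1),(0,2)
  0 0 1 0 0
  0 0 0 0 0
  0 2 0 0 0
  0 0 0 0 0
  3 0 0 0 0
After step 4: ants at (3,0),(1,1),(0,3)
  0 0 0 1 0
  0 1 0 0 0
  0 1 0 0 0
  1 0 0 0 0
  2 0 0 0 0
After step 5: ants at (4,0),(2,1),(0,4)
  0 0 0 0 1
  0 0 0 0 0
  0 2 0 0 0
  0 0 0 0 0
  3 0 0 0 0
After step 6: ants at (3,0),(1,1),(1,4)
  0 0 0 0 0
  0 1 0 0 1
  0 1 0 0 0
  1 0 0 0 0
  2 0 0 0 0

0 0 0 0 0
0 1 0 0 1
0 1 0 0 0
1 0 0 0 0
2 0 0 0 0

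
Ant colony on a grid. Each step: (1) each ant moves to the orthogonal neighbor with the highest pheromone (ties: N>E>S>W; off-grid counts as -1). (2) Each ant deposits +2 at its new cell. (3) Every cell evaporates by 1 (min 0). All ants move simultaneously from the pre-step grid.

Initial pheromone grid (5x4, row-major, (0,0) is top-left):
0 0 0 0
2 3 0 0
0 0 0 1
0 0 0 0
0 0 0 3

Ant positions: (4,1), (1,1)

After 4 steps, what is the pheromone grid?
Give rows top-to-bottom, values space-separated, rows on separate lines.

After step 1: ants at (3,1),(1,0)
  0 0 0 0
  3 2 0 0
  0 0 0 0
  0 1 0 0
  0 0 0 2
After step 2: ants at (2,1),(1,1)
  0 0 0 0
  2 3 0 0
  0 1 0 0
  0 0 0 0
  0 0 0 1
After step 3: ants at (1,1),(1,0)
  0 0 0 0
  3 4 0 0
  0 0 0 0
  0 0 0 0
  0 0 0 0
After step 4: ants at (1,0),(1,1)
  0 0 0 0
  4 5 0 0
  0 0 0 0
  0 0 0 0
  0 0 0 0

0 0 0 0
4 5 0 0
0 0 0 0
0 0 0 0
0 0 0 0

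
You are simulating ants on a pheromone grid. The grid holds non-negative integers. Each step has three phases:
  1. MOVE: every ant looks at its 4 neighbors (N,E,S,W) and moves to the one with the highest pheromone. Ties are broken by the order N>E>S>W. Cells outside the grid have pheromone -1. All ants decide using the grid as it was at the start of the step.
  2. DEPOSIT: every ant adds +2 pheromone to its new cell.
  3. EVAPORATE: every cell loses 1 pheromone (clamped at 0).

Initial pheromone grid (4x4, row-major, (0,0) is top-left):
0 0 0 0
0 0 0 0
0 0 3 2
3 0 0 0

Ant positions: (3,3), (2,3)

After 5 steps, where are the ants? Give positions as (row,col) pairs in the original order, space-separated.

Step 1: ant0:(3,3)->N->(2,3) | ant1:(2,3)->W->(2,2)
  grid max=4 at (2,2)
Step 2: ant0:(2,3)->W->(2,2) | ant1:(2,2)->E->(2,3)
  grid max=5 at (2,2)
Step 3: ant0:(2,2)->E->(2,3) | ant1:(2,3)->W->(2,2)
  grid max=6 at (2,2)
Step 4: ant0:(2,3)->W->(2,2) | ant1:(2,2)->E->(2,3)
  grid max=7 at (2,2)
Step 5: ant0:(2,2)->E->(2,3) | ant1:(2,3)->W->(2,2)
  grid max=8 at (2,2)

(2,3) (2,2)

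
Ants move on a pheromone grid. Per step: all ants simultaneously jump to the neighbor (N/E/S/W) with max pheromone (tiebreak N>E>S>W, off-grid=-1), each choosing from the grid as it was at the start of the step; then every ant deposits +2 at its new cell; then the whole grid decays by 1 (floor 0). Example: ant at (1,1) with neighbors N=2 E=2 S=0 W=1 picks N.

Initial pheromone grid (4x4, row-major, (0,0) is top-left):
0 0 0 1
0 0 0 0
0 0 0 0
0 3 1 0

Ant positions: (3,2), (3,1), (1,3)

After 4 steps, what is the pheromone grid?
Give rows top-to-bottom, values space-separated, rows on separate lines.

After step 1: ants at (3,1),(3,2),(0,3)
  0 0 0 2
  0 0 0 0
  0 0 0 0
  0 4 2 0
After step 2: ants at (3,2),(3,1),(1,3)
  0 0 0 1
  0 0 0 1
  0 0 0 0
  0 5 3 0
After step 3: ants at (3,1),(3,2),(0,3)
  0 0 0 2
  0 0 0 0
  0 0 0 0
  0 6 4 0
After step 4: ants at (3,2),(3,1),(1,3)
  0 0 0 1
  0 0 0 1
  0 0 0 0
  0 7 5 0

0 0 0 1
0 0 0 1
0 0 0 0
0 7 5 0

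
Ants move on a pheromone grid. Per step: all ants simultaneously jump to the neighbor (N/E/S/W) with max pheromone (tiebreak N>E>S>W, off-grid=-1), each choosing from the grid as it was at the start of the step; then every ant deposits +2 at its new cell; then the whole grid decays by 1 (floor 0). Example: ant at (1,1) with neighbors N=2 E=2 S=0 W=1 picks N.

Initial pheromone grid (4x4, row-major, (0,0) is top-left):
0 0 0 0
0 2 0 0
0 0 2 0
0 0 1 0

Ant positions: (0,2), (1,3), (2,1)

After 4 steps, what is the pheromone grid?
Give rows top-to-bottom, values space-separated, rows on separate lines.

After step 1: ants at (0,3),(0,3),(1,1)
  0 0 0 3
  0 3 0 0
  0 0 1 0
  0 0 0 0
After step 2: ants at (1,3),(1,3),(0,1)
  0 1 0 2
  0 2 0 3
  0 0 0 0
  0 0 0 0
After step 3: ants at (0,3),(0,3),(1,1)
  0 0 0 5
  0 3 0 2
  0 0 0 0
  0 0 0 0
After step 4: ants at (1,3),(1,3),(0,1)
  0 1 0 4
  0 2 0 5
  0 0 0 0
  0 0 0 0

0 1 0 4
0 2 0 5
0 0 0 0
0 0 0 0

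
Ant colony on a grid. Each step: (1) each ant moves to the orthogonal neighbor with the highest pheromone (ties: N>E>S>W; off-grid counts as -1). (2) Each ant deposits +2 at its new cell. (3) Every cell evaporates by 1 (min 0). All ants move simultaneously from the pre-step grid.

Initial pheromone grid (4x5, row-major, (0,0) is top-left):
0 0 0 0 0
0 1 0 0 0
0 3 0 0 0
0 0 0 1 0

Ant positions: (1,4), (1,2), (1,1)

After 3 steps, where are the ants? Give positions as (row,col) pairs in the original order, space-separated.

Step 1: ant0:(1,4)->N->(0,4) | ant1:(1,2)->W->(1,1) | ant2:(1,1)->S->(2,1)
  grid max=4 at (2,1)
Step 2: ant0:(0,4)->S->(1,4) | ant1:(1,1)->S->(2,1) | ant2:(2,1)->N->(1,1)
  grid max=5 at (2,1)
Step 3: ant0:(1,4)->N->(0,4) | ant1:(2,1)->N->(1,1) | ant2:(1,1)->S->(2,1)
  grid max=6 at (2,1)

(0,4) (1,1) (2,1)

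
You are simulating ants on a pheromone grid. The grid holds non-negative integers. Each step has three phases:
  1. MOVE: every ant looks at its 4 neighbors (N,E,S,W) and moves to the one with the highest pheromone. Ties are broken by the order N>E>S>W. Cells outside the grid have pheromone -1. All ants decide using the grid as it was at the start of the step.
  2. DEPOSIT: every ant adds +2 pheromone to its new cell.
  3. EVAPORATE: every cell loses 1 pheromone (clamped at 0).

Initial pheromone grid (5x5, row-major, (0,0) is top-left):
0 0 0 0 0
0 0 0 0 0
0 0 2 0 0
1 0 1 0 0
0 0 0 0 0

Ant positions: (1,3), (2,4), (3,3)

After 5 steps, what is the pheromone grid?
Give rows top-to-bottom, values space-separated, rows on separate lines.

After step 1: ants at (0,3),(1,4),(3,2)
  0 0 0 1 0
  0 0 0 0 1
  0 0 1 0 0
  0 0 2 0 0
  0 0 0 0 0
After step 2: ants at (0,4),(0,4),(2,2)
  0 0 0 0 3
  0 0 0 0 0
  0 0 2 0 0
  0 0 1 0 0
  0 0 0 0 0
After step 3: ants at (1,4),(1,4),(3,2)
  0 0 0 0 2
  0 0 0 0 3
  0 0 1 0 0
  0 0 2 0 0
  0 0 0 0 0
After step 4: ants at (0,4),(0,4),(2,2)
  0 0 0 0 5
  0 0 0 0 2
  0 0 2 0 0
  0 0 1 0 0
  0 0 0 0 0
After step 5: ants at (1,4),(1,4),(3,2)
  0 0 0 0 4
  0 0 0 0 5
  0 0 1 0 0
  0 0 2 0 0
  0 0 0 0 0

0 0 0 0 4
0 0 0 0 5
0 0 1 0 0
0 0 2 0 0
0 0 0 0 0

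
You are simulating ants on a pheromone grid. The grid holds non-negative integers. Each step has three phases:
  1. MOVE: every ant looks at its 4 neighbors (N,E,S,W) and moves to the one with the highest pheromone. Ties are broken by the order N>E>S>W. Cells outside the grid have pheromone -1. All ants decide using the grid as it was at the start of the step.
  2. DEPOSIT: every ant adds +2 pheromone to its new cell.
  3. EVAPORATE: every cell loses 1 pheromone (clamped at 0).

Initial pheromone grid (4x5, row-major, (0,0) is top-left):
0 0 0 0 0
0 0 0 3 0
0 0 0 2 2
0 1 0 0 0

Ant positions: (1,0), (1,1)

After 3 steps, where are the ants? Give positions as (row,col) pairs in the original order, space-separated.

Step 1: ant0:(1,0)->N->(0,0) | ant1:(1,1)->N->(0,1)
  grid max=2 at (1,3)
Step 2: ant0:(0,0)->E->(0,1) | ant1:(0,1)->W->(0,0)
  grid max=2 at (0,0)
Step 3: ant0:(0,1)->W->(0,0) | ant1:(0,0)->E->(0,1)
  grid max=3 at (0,0)

(0,0) (0,1)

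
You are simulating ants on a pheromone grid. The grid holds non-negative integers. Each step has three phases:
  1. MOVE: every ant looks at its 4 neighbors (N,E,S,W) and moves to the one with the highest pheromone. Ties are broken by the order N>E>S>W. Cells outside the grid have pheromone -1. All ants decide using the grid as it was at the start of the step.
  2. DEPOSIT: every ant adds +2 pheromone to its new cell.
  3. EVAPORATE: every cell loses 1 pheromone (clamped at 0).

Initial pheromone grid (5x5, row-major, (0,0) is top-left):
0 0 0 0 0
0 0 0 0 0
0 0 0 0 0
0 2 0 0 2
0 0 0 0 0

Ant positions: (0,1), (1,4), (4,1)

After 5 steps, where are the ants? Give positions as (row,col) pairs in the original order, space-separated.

Step 1: ant0:(0,1)->E->(0,2) | ant1:(1,4)->N->(0,4) | ant2:(4,1)->N->(3,1)
  grid max=3 at (3,1)
Step 2: ant0:(0,2)->E->(0,3) | ant1:(0,4)->S->(1,4) | ant2:(3,1)->N->(2,1)
  grid max=2 at (3,1)
Step 3: ant0:(0,3)->E->(0,4) | ant1:(1,4)->N->(0,4) | ant2:(2,1)->S->(3,1)
  grid max=3 at (0,4)
Step 4: ant0:(0,4)->S->(1,4) | ant1:(0,4)->S->(1,4) | ant2:(3,1)->N->(2,1)
  grid max=3 at (1,4)
Step 5: ant0:(1,4)->N->(0,4) | ant1:(1,4)->N->(0,4) | ant2:(2,1)->S->(3,1)
  grid max=5 at (0,4)

(0,4) (0,4) (3,1)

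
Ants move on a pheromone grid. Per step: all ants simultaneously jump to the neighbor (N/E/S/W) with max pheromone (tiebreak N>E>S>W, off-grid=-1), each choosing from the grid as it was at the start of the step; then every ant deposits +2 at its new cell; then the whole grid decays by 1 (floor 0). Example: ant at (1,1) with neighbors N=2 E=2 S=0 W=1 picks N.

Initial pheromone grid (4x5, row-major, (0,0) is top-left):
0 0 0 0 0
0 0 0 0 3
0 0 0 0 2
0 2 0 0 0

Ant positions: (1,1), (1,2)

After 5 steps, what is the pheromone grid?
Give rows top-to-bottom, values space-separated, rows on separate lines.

After step 1: ants at (0,1),(0,2)
  0 1 1 0 0
  0 0 0 0 2
  0 0 0 0 1
  0 1 0 0 0
After step 2: ants at (0,2),(0,1)
  0 2 2 0 0
  0 0 0 0 1
  0 0 0 0 0
  0 0 0 0 0
After step 3: ants at (0,1),(0,2)
  0 3 3 0 0
  0 0 0 0 0
  0 0 0 0 0
  0 0 0 0 0
After step 4: ants at (0,2),(0,1)
  0 4 4 0 0
  0 0 0 0 0
  0 0 0 0 0
  0 0 0 0 0
After step 5: ants at (0,1),(0,2)
  0 5 5 0 0
  0 0 0 0 0
  0 0 0 0 0
  0 0 0 0 0

0 5 5 0 0
0 0 0 0 0
0 0 0 0 0
0 0 0 0 0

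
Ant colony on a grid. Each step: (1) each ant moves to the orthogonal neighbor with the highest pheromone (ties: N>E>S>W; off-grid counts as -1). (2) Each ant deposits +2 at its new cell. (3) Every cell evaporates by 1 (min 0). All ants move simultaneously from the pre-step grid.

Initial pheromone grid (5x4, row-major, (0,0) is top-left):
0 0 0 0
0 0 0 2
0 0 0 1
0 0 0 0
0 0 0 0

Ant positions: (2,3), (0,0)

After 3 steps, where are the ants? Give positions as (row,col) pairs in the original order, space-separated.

Step 1: ant0:(2,3)->N->(1,3) | ant1:(0,0)->E->(0,1)
  grid max=3 at (1,3)
Step 2: ant0:(1,3)->N->(0,3) | ant1:(0,1)->E->(0,2)
  grid max=2 at (1,3)
Step 3: ant0:(0,3)->S->(1,3) | ant1:(0,2)->E->(0,3)
  grid max=3 at (1,3)

(1,3) (0,3)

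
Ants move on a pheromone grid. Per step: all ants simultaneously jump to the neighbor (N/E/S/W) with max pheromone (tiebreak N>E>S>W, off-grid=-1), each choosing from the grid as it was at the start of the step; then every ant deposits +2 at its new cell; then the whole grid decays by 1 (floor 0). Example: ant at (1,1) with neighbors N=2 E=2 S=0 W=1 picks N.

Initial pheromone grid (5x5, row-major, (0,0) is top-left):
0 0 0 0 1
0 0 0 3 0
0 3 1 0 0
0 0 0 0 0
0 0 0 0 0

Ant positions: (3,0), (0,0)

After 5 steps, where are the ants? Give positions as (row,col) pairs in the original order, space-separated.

Step 1: ant0:(3,0)->N->(2,0) | ant1:(0,0)->E->(0,1)
  grid max=2 at (1,3)
Step 2: ant0:(2,0)->E->(2,1) | ant1:(0,1)->E->(0,2)
  grid max=3 at (2,1)
Step 3: ant0:(2,1)->N->(1,1) | ant1:(0,2)->E->(0,3)
  grid max=2 at (2,1)
Step 4: ant0:(1,1)->S->(2,1) | ant1:(0,3)->E->(0,4)
  grid max=3 at (2,1)
Step 5: ant0:(2,1)->N->(1,1) | ant1:(0,4)->S->(1,4)
  grid max=2 at (2,1)

(1,1) (1,4)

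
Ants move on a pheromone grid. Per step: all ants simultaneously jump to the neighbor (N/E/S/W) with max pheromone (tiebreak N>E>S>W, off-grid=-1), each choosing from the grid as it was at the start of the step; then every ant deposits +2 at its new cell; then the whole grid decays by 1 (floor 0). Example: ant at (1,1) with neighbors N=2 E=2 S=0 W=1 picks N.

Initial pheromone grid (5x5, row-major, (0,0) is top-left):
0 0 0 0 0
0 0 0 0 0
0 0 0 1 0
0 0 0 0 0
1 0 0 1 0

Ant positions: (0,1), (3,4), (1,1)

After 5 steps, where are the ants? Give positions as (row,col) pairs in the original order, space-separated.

Step 1: ant0:(0,1)->E->(0,2) | ant1:(3,4)->N->(2,4) | ant2:(1,1)->N->(0,1)
  grid max=1 at (0,1)
Step 2: ant0:(0,2)->W->(0,1) | ant1:(2,4)->N->(1,4) | ant2:(0,1)->E->(0,2)
  grid max=2 at (0,1)
Step 3: ant0:(0,1)->E->(0,2) | ant1:(1,4)->N->(0,4) | ant2:(0,2)->W->(0,1)
  grid max=3 at (0,1)
Step 4: ant0:(0,2)->W->(0,1) | ant1:(0,4)->S->(1,4) | ant2:(0,1)->E->(0,2)
  grid max=4 at (0,1)
Step 5: ant0:(0,1)->E->(0,2) | ant1:(1,4)->N->(0,4) | ant2:(0,2)->W->(0,1)
  grid max=5 at (0,1)

(0,2) (0,4) (0,1)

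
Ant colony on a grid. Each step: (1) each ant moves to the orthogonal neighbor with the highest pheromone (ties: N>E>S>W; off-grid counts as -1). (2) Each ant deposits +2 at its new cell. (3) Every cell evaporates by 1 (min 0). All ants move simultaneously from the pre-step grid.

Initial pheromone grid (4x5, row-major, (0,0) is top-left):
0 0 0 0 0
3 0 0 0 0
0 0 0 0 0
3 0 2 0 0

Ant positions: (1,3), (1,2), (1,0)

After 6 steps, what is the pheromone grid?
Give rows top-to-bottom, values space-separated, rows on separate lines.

After step 1: ants at (0,3),(0,2),(0,0)
  1 0 1 1 0
  2 0 0 0 0
  0 0 0 0 0
  2 0 1 0 0
After step 2: ants at (0,2),(0,3),(1,0)
  0 0 2 2 0
  3 0 0 0 0
  0 0 0 0 0
  1 0 0 0 0
After step 3: ants at (0,3),(0,2),(0,0)
  1 0 3 3 0
  2 0 0 0 0
  0 0 0 0 0
  0 0 0 0 0
After step 4: ants at (0,2),(0,3),(1,0)
  0 0 4 4 0
  3 0 0 0 0
  0 0 0 0 0
  0 0 0 0 0
After step 5: ants at (0,3),(0,2),(0,0)
  1 0 5 5 0
  2 0 0 0 0
  0 0 0 0 0
  0 0 0 0 0
After step 6: ants at (0,2),(0,3),(1,0)
  0 0 6 6 0
  3 0 0 0 0
  0 0 0 0 0
  0 0 0 0 0

0 0 6 6 0
3 0 0 0 0
0 0 0 0 0
0 0 0 0 0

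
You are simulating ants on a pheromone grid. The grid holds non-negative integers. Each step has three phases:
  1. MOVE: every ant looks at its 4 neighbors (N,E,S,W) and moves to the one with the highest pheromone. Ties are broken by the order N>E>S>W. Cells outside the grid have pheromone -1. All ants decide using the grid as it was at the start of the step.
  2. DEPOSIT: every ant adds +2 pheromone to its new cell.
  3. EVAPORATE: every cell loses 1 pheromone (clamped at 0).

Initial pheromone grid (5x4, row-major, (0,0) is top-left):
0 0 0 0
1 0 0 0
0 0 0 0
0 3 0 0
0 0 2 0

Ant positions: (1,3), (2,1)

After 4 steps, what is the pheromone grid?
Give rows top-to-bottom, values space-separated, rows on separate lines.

After step 1: ants at (0,3),(3,1)
  0 0 0 1
  0 0 0 0
  0 0 0 0
  0 4 0 0
  0 0 1 0
After step 2: ants at (1,3),(2,1)
  0 0 0 0
  0 0 0 1
  0 1 0 0
  0 3 0 0
  0 0 0 0
After step 3: ants at (0,3),(3,1)
  0 0 0 1
  0 0 0 0
  0 0 0 0
  0 4 0 0
  0 0 0 0
After step 4: ants at (1,3),(2,1)
  0 0 0 0
  0 0 0 1
  0 1 0 0
  0 3 0 0
  0 0 0 0

0 0 0 0
0 0 0 1
0 1 0 0
0 3 0 0
0 0 0 0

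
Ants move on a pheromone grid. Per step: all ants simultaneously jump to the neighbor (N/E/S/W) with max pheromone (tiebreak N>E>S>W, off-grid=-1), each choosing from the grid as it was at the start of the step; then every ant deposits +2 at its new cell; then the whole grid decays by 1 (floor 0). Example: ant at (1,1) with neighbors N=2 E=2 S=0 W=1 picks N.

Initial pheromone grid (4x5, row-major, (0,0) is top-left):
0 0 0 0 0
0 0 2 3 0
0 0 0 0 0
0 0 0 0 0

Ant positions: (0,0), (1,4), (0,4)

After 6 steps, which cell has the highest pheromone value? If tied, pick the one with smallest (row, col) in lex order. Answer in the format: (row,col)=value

Step 1: ant0:(0,0)->E->(0,1) | ant1:(1,4)->W->(1,3) | ant2:(0,4)->S->(1,4)
  grid max=4 at (1,3)
Step 2: ant0:(0,1)->E->(0,2) | ant1:(1,3)->E->(1,4) | ant2:(1,4)->W->(1,3)
  grid max=5 at (1,3)
Step 3: ant0:(0,2)->E->(0,3) | ant1:(1,4)->W->(1,3) | ant2:(1,3)->E->(1,4)
  grid max=6 at (1,3)
Step 4: ant0:(0,3)->S->(1,3) | ant1:(1,3)->E->(1,4) | ant2:(1,4)->W->(1,3)
  grid max=9 at (1,3)
Step 5: ant0:(1,3)->E->(1,4) | ant1:(1,4)->W->(1,3) | ant2:(1,3)->E->(1,4)
  grid max=10 at (1,3)
Step 6: ant0:(1,4)->W->(1,3) | ant1:(1,3)->E->(1,4) | ant2:(1,4)->W->(1,3)
  grid max=13 at (1,3)
Final grid:
  0 0 0 0 0
  0 0 0 13 8
  0 0 0 0 0
  0 0 0 0 0
Max pheromone 13 at (1,3)

Answer: (1,3)=13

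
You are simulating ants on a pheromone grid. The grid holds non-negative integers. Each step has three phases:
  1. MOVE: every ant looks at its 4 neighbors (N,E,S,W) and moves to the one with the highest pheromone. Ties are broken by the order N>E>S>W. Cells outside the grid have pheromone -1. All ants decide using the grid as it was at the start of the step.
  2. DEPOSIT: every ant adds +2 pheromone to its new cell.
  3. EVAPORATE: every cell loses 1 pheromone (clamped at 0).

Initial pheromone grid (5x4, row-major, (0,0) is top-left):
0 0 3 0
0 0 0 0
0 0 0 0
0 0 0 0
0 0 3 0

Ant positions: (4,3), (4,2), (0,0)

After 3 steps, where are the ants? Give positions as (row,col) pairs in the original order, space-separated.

Step 1: ant0:(4,3)->W->(4,2) | ant1:(4,2)->N->(3,2) | ant2:(0,0)->E->(0,1)
  grid max=4 at (4,2)
Step 2: ant0:(4,2)->N->(3,2) | ant1:(3,2)->S->(4,2) | ant2:(0,1)->E->(0,2)
  grid max=5 at (4,2)
Step 3: ant0:(3,2)->S->(4,2) | ant1:(4,2)->N->(3,2) | ant2:(0,2)->E->(0,3)
  grid max=6 at (4,2)

(4,2) (3,2) (0,3)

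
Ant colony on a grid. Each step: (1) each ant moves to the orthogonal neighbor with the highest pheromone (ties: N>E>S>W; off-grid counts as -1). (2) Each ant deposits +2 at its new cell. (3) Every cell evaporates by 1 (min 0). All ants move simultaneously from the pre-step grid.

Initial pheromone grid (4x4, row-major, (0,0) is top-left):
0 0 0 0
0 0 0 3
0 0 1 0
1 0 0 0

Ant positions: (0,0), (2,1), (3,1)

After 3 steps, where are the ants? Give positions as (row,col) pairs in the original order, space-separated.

Step 1: ant0:(0,0)->E->(0,1) | ant1:(2,1)->E->(2,2) | ant2:(3,1)->W->(3,0)
  grid max=2 at (1,3)
Step 2: ant0:(0,1)->E->(0,2) | ant1:(2,2)->N->(1,2) | ant2:(3,0)->N->(2,0)
  grid max=1 at (0,2)
Step 3: ant0:(0,2)->S->(1,2) | ant1:(1,2)->N->(0,2) | ant2:(2,0)->S->(3,0)
  grid max=2 at (0,2)

(1,2) (0,2) (3,0)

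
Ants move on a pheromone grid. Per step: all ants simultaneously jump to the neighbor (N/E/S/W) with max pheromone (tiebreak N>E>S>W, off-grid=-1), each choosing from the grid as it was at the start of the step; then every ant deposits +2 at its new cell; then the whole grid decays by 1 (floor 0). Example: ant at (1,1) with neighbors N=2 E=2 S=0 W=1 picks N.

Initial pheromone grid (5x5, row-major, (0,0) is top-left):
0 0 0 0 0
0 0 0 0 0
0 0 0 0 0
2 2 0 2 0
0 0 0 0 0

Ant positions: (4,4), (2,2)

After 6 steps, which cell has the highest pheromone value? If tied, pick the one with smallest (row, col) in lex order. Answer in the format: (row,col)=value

Step 1: ant0:(4,4)->N->(3,4) | ant1:(2,2)->N->(1,2)
  grid max=1 at (1,2)
Step 2: ant0:(3,4)->W->(3,3) | ant1:(1,2)->N->(0,2)
  grid max=2 at (3,3)
Step 3: ant0:(3,3)->N->(2,3) | ant1:(0,2)->E->(0,3)
  grid max=1 at (0,3)
Step 4: ant0:(2,3)->S->(3,3) | ant1:(0,3)->E->(0,4)
  grid max=2 at (3,3)
Step 5: ant0:(3,3)->N->(2,3) | ant1:(0,4)->S->(1,4)
  grid max=1 at (1,4)
Step 6: ant0:(2,3)->S->(3,3) | ant1:(1,4)->N->(0,4)
  grid max=2 at (3,3)
Final grid:
  0 0 0 0 1
  0 0 0 0 0
  0 0 0 0 0
  0 0 0 2 0
  0 0 0 0 0
Max pheromone 2 at (3,3)

Answer: (3,3)=2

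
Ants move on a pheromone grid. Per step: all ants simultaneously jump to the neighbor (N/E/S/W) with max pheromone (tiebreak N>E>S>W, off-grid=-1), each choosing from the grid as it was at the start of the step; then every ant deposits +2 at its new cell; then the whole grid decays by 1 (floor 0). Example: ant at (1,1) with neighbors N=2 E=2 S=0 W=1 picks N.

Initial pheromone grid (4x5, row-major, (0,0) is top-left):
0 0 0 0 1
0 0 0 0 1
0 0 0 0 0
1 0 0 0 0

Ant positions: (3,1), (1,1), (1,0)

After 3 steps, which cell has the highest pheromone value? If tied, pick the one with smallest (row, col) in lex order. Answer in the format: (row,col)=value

Step 1: ant0:(3,1)->W->(3,0) | ant1:(1,1)->N->(0,1) | ant2:(1,0)->N->(0,0)
  grid max=2 at (3,0)
Step 2: ant0:(3,0)->N->(2,0) | ant1:(0,1)->W->(0,0) | ant2:(0,0)->E->(0,1)
  grid max=2 at (0,0)
Step 3: ant0:(2,0)->S->(3,0) | ant1:(0,0)->E->(0,1) | ant2:(0,1)->W->(0,0)
  grid max=3 at (0,0)
Final grid:
  3 3 0 0 0
  0 0 0 0 0
  0 0 0 0 0
  2 0 0 0 0
Max pheromone 3 at (0,0)

Answer: (0,0)=3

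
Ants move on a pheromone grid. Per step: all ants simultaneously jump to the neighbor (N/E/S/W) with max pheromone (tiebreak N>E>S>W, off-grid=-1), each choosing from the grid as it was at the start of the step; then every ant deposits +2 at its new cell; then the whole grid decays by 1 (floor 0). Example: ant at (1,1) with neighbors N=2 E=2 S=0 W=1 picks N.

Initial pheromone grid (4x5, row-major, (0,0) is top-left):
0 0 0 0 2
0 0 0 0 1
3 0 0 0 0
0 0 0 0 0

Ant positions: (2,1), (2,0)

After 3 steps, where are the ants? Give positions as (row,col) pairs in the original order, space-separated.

Step 1: ant0:(2,1)->W->(2,0) | ant1:(2,0)->N->(1,0)
  grid max=4 at (2,0)
Step 2: ant0:(2,0)->N->(1,0) | ant1:(1,0)->S->(2,0)
  grid max=5 at (2,0)
Step 3: ant0:(1,0)->S->(2,0) | ant1:(2,0)->N->(1,0)
  grid max=6 at (2,0)

(2,0) (1,0)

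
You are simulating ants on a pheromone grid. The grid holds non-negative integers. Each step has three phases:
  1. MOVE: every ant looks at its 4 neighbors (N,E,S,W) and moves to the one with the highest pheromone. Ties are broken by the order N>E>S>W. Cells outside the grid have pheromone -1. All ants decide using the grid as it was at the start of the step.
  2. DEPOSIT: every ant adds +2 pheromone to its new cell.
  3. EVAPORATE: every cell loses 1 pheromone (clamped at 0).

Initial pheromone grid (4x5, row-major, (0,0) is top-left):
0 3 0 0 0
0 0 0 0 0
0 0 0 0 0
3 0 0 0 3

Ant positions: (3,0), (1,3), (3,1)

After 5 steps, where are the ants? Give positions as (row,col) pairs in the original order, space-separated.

Step 1: ant0:(3,0)->N->(2,0) | ant1:(1,3)->N->(0,3) | ant2:(3,1)->W->(3,0)
  grid max=4 at (3,0)
Step 2: ant0:(2,0)->S->(3,0) | ant1:(0,3)->E->(0,4) | ant2:(3,0)->N->(2,0)
  grid max=5 at (3,0)
Step 3: ant0:(3,0)->N->(2,0) | ant1:(0,4)->S->(1,4) | ant2:(2,0)->S->(3,0)
  grid max=6 at (3,0)
Step 4: ant0:(2,0)->S->(3,0) | ant1:(1,4)->N->(0,4) | ant2:(3,0)->N->(2,0)
  grid max=7 at (3,0)
Step 5: ant0:(3,0)->N->(2,0) | ant1:(0,4)->S->(1,4) | ant2:(2,0)->S->(3,0)
  grid max=8 at (3,0)

(2,0) (1,4) (3,0)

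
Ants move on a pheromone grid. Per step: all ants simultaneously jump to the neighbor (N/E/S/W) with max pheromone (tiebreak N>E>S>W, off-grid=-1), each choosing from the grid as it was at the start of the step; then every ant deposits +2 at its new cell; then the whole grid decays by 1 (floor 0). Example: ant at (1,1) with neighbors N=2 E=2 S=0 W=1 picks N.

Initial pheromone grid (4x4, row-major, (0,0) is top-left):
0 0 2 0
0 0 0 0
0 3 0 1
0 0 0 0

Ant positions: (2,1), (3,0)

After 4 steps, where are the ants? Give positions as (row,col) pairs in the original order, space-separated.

Step 1: ant0:(2,1)->N->(1,1) | ant1:(3,0)->N->(2,0)
  grid max=2 at (2,1)
Step 2: ant0:(1,1)->S->(2,1) | ant1:(2,0)->E->(2,1)
  grid max=5 at (2,1)
Step 3: ant0:(2,1)->N->(1,1) | ant1:(2,1)->N->(1,1)
  grid max=4 at (2,1)
Step 4: ant0:(1,1)->S->(2,1) | ant1:(1,1)->S->(2,1)
  grid max=7 at (2,1)

(2,1) (2,1)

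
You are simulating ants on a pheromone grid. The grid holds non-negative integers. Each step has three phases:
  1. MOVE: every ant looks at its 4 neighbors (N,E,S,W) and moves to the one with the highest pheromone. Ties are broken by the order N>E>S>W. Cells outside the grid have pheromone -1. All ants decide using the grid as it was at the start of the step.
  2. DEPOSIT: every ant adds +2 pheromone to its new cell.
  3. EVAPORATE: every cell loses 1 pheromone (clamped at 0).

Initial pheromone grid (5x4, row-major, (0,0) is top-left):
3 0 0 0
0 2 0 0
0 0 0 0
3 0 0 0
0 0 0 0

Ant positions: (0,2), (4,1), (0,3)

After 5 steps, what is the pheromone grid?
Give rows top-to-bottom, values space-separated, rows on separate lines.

After step 1: ants at (0,3),(3,1),(1,3)
  2 0 0 1
  0 1 0 1
  0 0 0 0
  2 1 0 0
  0 0 0 0
After step 2: ants at (1,3),(3,0),(0,3)
  1 0 0 2
  0 0 0 2
  0 0 0 0
  3 0 0 0
  0 0 0 0
After step 3: ants at (0,3),(2,0),(1,3)
  0 0 0 3
  0 0 0 3
  1 0 0 0
  2 0 0 0
  0 0 0 0
After step 4: ants at (1,3),(3,0),(0,3)
  0 0 0 4
  0 0 0 4
  0 0 0 0
  3 0 0 0
  0 0 0 0
After step 5: ants at (0,3),(2,0),(1,3)
  0 0 0 5
  0 0 0 5
  1 0 0 0
  2 0 0 0
  0 0 0 0

0 0 0 5
0 0 0 5
1 0 0 0
2 0 0 0
0 0 0 0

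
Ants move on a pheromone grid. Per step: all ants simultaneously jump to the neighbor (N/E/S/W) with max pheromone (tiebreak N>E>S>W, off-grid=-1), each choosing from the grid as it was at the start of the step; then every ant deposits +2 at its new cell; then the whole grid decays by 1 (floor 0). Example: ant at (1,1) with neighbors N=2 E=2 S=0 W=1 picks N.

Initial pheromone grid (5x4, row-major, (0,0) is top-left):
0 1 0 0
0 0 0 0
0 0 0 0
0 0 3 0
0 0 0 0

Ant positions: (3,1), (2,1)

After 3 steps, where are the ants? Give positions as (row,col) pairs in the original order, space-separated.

Step 1: ant0:(3,1)->E->(3,2) | ant1:(2,1)->N->(1,1)
  grid max=4 at (3,2)
Step 2: ant0:(3,2)->N->(2,2) | ant1:(1,1)->N->(0,1)
  grid max=3 at (3,2)
Step 3: ant0:(2,2)->S->(3,2) | ant1:(0,1)->E->(0,2)
  grid max=4 at (3,2)

(3,2) (0,2)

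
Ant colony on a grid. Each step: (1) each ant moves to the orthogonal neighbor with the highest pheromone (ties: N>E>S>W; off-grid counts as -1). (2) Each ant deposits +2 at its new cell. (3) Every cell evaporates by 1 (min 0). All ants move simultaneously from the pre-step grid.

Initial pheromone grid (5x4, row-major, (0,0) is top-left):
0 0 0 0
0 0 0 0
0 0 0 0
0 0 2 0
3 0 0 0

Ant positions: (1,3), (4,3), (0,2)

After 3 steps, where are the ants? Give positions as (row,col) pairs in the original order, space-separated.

Step 1: ant0:(1,3)->N->(0,3) | ant1:(4,3)->N->(3,3) | ant2:(0,2)->E->(0,3)
  grid max=3 at (0,3)
Step 2: ant0:(0,3)->S->(1,3) | ant1:(3,3)->W->(3,2) | ant2:(0,3)->S->(1,3)
  grid max=3 at (1,3)
Step 3: ant0:(1,3)->N->(0,3) | ant1:(3,2)->N->(2,2) | ant2:(1,3)->N->(0,3)
  grid max=5 at (0,3)

(0,3) (2,2) (0,3)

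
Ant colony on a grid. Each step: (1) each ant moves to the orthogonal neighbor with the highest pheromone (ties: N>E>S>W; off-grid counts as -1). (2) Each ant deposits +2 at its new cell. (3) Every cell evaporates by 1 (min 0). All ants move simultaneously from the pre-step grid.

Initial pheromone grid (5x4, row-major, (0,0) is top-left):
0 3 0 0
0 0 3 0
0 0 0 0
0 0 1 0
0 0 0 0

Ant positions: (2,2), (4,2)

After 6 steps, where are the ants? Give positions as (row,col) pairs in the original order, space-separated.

Step 1: ant0:(2,2)->N->(1,2) | ant1:(4,2)->N->(3,2)
  grid max=4 at (1,2)
Step 2: ant0:(1,2)->N->(0,2) | ant1:(3,2)->N->(2,2)
  grid max=3 at (1,2)
Step 3: ant0:(0,2)->S->(1,2) | ant1:(2,2)->N->(1,2)
  grid max=6 at (1,2)
Step 4: ant0:(1,2)->N->(0,2) | ant1:(1,2)->N->(0,2)
  grid max=5 at (1,2)
Step 5: ant0:(0,2)->S->(1,2) | ant1:(0,2)->S->(1,2)
  grid max=8 at (1,2)
Step 6: ant0:(1,2)->N->(0,2) | ant1:(1,2)->N->(0,2)
  grid max=7 at (1,2)

(0,2) (0,2)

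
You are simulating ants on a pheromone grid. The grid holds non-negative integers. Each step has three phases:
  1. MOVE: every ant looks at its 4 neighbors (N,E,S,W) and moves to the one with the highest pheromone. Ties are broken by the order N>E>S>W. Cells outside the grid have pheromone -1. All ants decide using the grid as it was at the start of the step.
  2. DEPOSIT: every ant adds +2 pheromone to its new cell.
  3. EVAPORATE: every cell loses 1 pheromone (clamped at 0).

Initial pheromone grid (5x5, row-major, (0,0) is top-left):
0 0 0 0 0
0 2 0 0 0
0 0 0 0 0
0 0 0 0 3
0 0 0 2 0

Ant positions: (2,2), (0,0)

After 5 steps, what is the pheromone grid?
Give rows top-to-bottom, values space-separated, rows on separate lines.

After step 1: ants at (1,2),(0,1)
  0 1 0 0 0
  0 1 1 0 0
  0 0 0 0 0
  0 0 0 0 2
  0 0 0 1 0
After step 2: ants at (1,1),(1,1)
  0 0 0 0 0
  0 4 0 0 0
  0 0 0 0 0
  0 0 0 0 1
  0 0 0 0 0
After step 3: ants at (0,1),(0,1)
  0 3 0 0 0
  0 3 0 0 0
  0 0 0 0 0
  0 0 0 0 0
  0 0 0 0 0
After step 4: ants at (1,1),(1,1)
  0 2 0 0 0
  0 6 0 0 0
  0 0 0 0 0
  0 0 0 0 0
  0 0 0 0 0
After step 5: ants at (0,1),(0,1)
  0 5 0 0 0
  0 5 0 0 0
  0 0 0 0 0
  0 0 0 0 0
  0 0 0 0 0

0 5 0 0 0
0 5 0 0 0
0 0 0 0 0
0 0 0 0 0
0 0 0 0 0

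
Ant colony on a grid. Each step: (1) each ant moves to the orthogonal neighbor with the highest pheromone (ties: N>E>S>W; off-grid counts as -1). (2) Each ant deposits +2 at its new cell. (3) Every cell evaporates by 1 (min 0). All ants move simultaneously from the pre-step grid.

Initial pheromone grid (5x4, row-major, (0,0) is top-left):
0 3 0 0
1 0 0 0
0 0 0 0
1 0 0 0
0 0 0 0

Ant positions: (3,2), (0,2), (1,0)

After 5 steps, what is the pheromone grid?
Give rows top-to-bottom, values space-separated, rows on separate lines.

After step 1: ants at (2,2),(0,1),(0,0)
  1 4 0 0
  0 0 0 0
  0 0 1 0
  0 0 0 0
  0 0 0 0
After step 2: ants at (1,2),(0,0),(0,1)
  2 5 0 0
  0 0 1 0
  0 0 0 0
  0 0 0 0
  0 0 0 0
After step 3: ants at (0,2),(0,1),(0,0)
  3 6 1 0
  0 0 0 0
  0 0 0 0
  0 0 0 0
  0 0 0 0
After step 4: ants at (0,1),(0,0),(0,1)
  4 9 0 0
  0 0 0 0
  0 0 0 0
  0 0 0 0
  0 0 0 0
After step 5: ants at (0,0),(0,1),(0,0)
  7 10 0 0
  0 0 0 0
  0 0 0 0
  0 0 0 0
  0 0 0 0

7 10 0 0
0 0 0 0
0 0 0 0
0 0 0 0
0 0 0 0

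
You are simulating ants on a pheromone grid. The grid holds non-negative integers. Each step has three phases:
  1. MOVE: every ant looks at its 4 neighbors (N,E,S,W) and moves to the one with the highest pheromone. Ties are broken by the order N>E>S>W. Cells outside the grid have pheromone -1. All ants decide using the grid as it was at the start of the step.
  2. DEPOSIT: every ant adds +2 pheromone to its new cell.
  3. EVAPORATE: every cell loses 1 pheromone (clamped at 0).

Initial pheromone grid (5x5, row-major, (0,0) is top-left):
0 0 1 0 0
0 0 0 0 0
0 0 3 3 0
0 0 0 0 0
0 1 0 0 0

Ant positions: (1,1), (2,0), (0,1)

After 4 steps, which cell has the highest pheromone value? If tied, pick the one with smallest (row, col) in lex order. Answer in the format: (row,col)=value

Answer: (0,2)=7

Derivation:
Step 1: ant0:(1,1)->N->(0,1) | ant1:(2,0)->N->(1,0) | ant2:(0,1)->E->(0,2)
  grid max=2 at (0,2)
Step 2: ant0:(0,1)->E->(0,2) | ant1:(1,0)->N->(0,0) | ant2:(0,2)->W->(0,1)
  grid max=3 at (0,2)
Step 3: ant0:(0,2)->W->(0,1) | ant1:(0,0)->E->(0,1) | ant2:(0,1)->E->(0,2)
  grid max=5 at (0,1)
Step 4: ant0:(0,1)->E->(0,2) | ant1:(0,1)->E->(0,2) | ant2:(0,2)->W->(0,1)
  grid max=7 at (0,2)
Final grid:
  0 6 7 0 0
  0 0 0 0 0
  0 0 0 0 0
  0 0 0 0 0
  0 0 0 0 0
Max pheromone 7 at (0,2)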